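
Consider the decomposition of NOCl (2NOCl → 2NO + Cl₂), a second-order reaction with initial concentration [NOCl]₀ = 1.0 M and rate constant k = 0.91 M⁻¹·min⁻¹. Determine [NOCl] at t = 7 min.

0.1357 M

Step 1: For a second-order reaction: 1/[NOCl] = 1/[NOCl]₀ + kt
Step 2: 1/[NOCl] = 1/1.0 + 0.91 × 7
Step 3: 1/[NOCl] = 1 + 6.37 = 7.37
Step 4: [NOCl] = 1/7.37 = 0.1357 M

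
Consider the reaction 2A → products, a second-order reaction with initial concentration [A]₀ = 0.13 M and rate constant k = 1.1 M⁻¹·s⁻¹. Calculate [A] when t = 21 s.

0.03248 M

Step 1: For a second-order reaction: 1/[A] = 1/[A]₀ + kt
Step 2: 1/[A] = 1/0.13 + 1.1 × 21
Step 3: 1/[A] = 7.692 + 23.1 = 30.79
Step 4: [A] = 1/30.79 = 0.03248 M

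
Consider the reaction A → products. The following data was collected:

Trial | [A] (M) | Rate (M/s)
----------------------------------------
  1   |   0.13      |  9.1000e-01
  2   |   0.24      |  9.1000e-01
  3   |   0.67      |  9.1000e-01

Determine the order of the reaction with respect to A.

zeroth order (0)

Step 1: Compare trials - when concentration changes, rate stays constant.
Step 2: rate₂/rate₁ = 9.1000e-01/9.1000e-01 = 1
Step 3: [A]₂/[A]₁ = 0.24/0.13 = 1.846
Step 4: Since rate ratio ≈ (conc ratio)^0, the reaction is zeroth order.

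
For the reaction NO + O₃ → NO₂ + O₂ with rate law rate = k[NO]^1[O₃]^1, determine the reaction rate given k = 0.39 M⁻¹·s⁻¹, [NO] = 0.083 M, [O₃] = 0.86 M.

0.02784 M/s

Step 1: The rate law is rate = k[NO]^1[O₃]^1
Step 2: Substitute: rate = 0.39 × (0.083)^1 × (0.86)^1
Step 3: rate = 0.39 × 0.083 × 0.86 = 0.0278382 M/s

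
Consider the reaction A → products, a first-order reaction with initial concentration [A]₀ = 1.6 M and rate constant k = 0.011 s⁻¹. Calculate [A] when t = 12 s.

1.402 M

Step 1: For a first-order reaction: [A] = [A]₀ × e^(-kt)
Step 2: [A] = 1.6 × e^(-0.011 × 12)
Step 3: [A] = 1.6 × e^(-0.132)
Step 4: [A] = 1.6 × 0.876341 = 1.402 M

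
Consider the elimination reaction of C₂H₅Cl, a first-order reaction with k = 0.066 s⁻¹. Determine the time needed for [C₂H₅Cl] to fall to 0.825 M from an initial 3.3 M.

21 s

Step 1: For first-order: t = ln([C₂H₅Cl]₀/[C₂H₅Cl])/k
Step 2: t = ln(3.3/0.825)/0.066
Step 3: t = ln(4)/0.066
Step 4: t = 1.386/0.066 = 21 s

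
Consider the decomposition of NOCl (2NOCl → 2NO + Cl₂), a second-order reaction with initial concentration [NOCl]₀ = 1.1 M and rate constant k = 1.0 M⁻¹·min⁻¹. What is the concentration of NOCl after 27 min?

0.03583 M

Step 1: For a second-order reaction: 1/[NOCl] = 1/[NOCl]₀ + kt
Step 2: 1/[NOCl] = 1/1.1 + 1.0 × 27
Step 3: 1/[NOCl] = 0.9091 + 27 = 27.91
Step 4: [NOCl] = 1/27.91 = 0.03583 M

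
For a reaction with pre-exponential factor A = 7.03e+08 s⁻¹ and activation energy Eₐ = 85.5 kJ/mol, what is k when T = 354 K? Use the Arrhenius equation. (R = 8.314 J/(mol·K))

1.70e-04 s⁻¹

Step 1: Use the Arrhenius equation: k = A × exp(-Eₐ/RT)
Step 2: Convert Eₐ to J/mol: 85.5 kJ/mol = 85500 J/mol
Step 3: Calculate the exponent: -Eₐ/(RT) = -85500/(8.314 × 354) = -29.05045
Step 4: k = 7.03e+08 × exp(-29.05045)
Step 5: k = 7.03e+08 × 2.41852e-13 = 1.7002e-04 s⁻¹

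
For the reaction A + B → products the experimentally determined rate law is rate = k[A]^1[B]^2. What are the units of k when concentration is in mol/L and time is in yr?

(mol/L)⁻²·yr⁻¹

Step 1: Overall order = 1 + 2 = 3.
Step 2: rate has units mol/L·yr⁻¹; [A]^1[B]^2 has units (mol/L)^3.
Step 3: k = rate/([A]^1[B]^2), so units of k = (mol/L)^(1-3)·yr⁻¹ = (mol/L)⁻²·yr⁻¹.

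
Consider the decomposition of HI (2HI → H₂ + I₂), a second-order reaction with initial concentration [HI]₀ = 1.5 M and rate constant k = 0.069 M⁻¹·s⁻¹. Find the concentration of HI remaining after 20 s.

0.4886 M

Step 1: For a second-order reaction: 1/[HI] = 1/[HI]₀ + kt
Step 2: 1/[HI] = 1/1.5 + 0.069 × 20
Step 3: 1/[HI] = 0.6667 + 1.38 = 2.047
Step 4: [HI] = 1/2.047 = 0.4886 M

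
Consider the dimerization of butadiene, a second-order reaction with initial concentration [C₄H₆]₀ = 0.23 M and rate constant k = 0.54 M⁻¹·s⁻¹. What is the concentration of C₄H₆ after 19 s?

0.06846 M

Step 1: For a second-order reaction: 1/[C₄H₆] = 1/[C₄H₆]₀ + kt
Step 2: 1/[C₄H₆] = 1/0.23 + 0.54 × 19
Step 3: 1/[C₄H₆] = 4.348 + 10.26 = 14.61
Step 4: [C₄H₆] = 1/14.61 = 0.06846 M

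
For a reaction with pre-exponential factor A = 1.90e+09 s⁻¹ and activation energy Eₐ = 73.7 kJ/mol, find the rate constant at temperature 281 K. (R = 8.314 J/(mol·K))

3.79e-05 s⁻¹

Step 1: Use the Arrhenius equation: k = A × exp(-Eₐ/RT)
Step 2: Convert Eₐ to J/mol: 73.7 kJ/mol = 73700 J/mol
Step 3: Calculate the exponent: -Eₐ/(RT) = -73700/(8.314 × 281) = -31.54650
Step 4: k = 1.90e+09 × exp(-31.54650)
Step 5: k = 1.90e+09 × 1.99310e-14 = 3.7869e-05 s⁻¹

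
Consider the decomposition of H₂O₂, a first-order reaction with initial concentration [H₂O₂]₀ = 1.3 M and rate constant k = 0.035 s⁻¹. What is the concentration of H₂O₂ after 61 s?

0.1537 M

Step 1: For a first-order reaction: [H₂O₂] = [H₂O₂]₀ × e^(-kt)
Step 2: [H₂O₂] = 1.3 × e^(-0.035 × 61)
Step 3: [H₂O₂] = 1.3 × e^(-2.135)
Step 4: [H₂O₂] = 1.3 × 0.118245 = 0.1537 M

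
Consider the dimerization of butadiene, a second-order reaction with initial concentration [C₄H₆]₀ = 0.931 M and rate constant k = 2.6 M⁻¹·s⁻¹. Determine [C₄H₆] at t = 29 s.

0.01308 M

Step 1: For a second-order reaction: 1/[C₄H₆] = 1/[C₄H₆]₀ + kt
Step 2: 1/[C₄H₆] = 1/0.931 + 2.6 × 29
Step 3: 1/[C₄H₆] = 1.074 + 75.4 = 76.47
Step 4: [C₄H₆] = 1/76.47 = 0.01308 M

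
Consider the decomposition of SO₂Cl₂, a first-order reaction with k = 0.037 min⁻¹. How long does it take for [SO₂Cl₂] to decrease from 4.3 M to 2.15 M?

18.73 min

Step 1: For first-order: t = ln([SO₂Cl₂]₀/[SO₂Cl₂])/k
Step 2: t = ln(4.3/2.15)/0.037
Step 3: t = ln(2)/0.037
Step 4: t = 0.6931/0.037 = 18.73 min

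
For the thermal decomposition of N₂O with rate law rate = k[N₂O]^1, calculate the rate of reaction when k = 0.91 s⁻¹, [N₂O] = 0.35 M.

0.3185 M/s

Step 1: Identify the rate law: rate = k[N₂O]^1
Step 2: Substitute values: rate = 0.91 × (0.35)^1
Step 3: Calculate: rate = 0.91 × 0.35 = 0.3185 M/s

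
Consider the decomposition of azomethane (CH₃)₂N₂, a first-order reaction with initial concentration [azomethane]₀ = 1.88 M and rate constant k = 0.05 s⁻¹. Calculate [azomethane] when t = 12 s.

1.032 M

Step 1: For a first-order reaction: [azomethane] = [azomethane]₀ × e^(-kt)
Step 2: [azomethane] = 1.88 × e^(-0.05 × 12)
Step 3: [azomethane] = 1.88 × e^(-0.6)
Step 4: [azomethane] = 1.88 × 0.548812 = 1.032 M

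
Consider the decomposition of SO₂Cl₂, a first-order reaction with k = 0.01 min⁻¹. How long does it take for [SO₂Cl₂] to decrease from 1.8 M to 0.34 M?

166.7 min

Step 1: For first-order: t = ln([SO₂Cl₂]₀/[SO₂Cl₂])/k
Step 2: t = ln(1.8/0.34)/0.01
Step 3: t = ln(5.294)/0.01
Step 4: t = 1.667/0.01 = 166.7 min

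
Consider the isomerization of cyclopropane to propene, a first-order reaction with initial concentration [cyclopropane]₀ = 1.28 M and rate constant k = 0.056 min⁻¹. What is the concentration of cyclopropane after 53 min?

0.0658 M

Step 1: For a first-order reaction: [cyclopropane] = [cyclopropane]₀ × e^(-kt)
Step 2: [cyclopropane] = 1.28 × e^(-0.056 × 53)
Step 3: [cyclopropane] = 1.28 × e^(-2.968)
Step 4: [cyclopropane] = 1.28 × 0.051406 = 0.0658 M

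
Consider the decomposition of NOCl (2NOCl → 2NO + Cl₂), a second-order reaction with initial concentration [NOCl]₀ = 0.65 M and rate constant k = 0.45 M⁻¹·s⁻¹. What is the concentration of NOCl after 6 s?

0.2359 M

Step 1: For a second-order reaction: 1/[NOCl] = 1/[NOCl]₀ + kt
Step 2: 1/[NOCl] = 1/0.65 + 0.45 × 6
Step 3: 1/[NOCl] = 1.538 + 2.7 = 4.238
Step 4: [NOCl] = 1/4.238 = 0.2359 M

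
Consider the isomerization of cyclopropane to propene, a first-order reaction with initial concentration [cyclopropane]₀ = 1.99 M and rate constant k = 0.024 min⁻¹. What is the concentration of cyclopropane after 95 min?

0.2035 M

Step 1: For a first-order reaction: [cyclopropane] = [cyclopropane]₀ × e^(-kt)
Step 2: [cyclopropane] = 1.99 × e^(-0.024 × 95)
Step 3: [cyclopropane] = 1.99 × e^(-2.28)
Step 4: [cyclopropane] = 1.99 × 0.102284 = 0.2035 M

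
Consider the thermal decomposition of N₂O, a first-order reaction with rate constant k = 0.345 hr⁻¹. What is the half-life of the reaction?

2.009 hr

Step 1: For a first-order reaction, t₁/₂ = ln(2)/k
Step 2: t₁/₂ = ln(2)/0.345
Step 3: t₁/₂ = 0.6931/0.345 = 2.009 hr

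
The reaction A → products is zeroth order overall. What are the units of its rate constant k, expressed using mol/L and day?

mol/L·day⁻¹

Step 1: For overall order n, rate = k × (concentration)^n.
Step 2: Rate has units mol/L·day⁻¹; concentration term has units (mol/L)^0.
Step 3: k = rate / (concentration)^n, so units of k = (mol/L)^(1-0)·day⁻¹ = mol/L·day⁻¹.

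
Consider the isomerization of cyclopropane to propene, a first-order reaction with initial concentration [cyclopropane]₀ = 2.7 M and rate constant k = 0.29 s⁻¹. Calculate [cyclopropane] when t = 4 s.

0.8464 M

Step 1: For a first-order reaction: [cyclopropane] = [cyclopropane]₀ × e^(-kt)
Step 2: [cyclopropane] = 2.7 × e^(-0.29 × 4)
Step 3: [cyclopropane] = 2.7 × e^(-1.16)
Step 4: [cyclopropane] = 2.7 × 0.313486 = 0.8464 M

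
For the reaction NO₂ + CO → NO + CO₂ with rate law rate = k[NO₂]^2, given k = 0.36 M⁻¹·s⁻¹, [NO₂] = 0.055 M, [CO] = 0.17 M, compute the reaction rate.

0.001089 M/s

Step 1: The rate law is rate = k[NO₂]^2
Step 2: Note that the rate does not depend on [CO] (zero order in CO).
Step 3: rate = 0.36 × (0.055)^2 = 0.001089 M/s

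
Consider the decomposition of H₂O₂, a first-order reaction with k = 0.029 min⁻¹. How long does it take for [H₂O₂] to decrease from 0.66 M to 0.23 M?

36.35 min

Step 1: For first-order: t = ln([H₂O₂]₀/[H₂O₂])/k
Step 2: t = ln(0.66/0.23)/0.029
Step 3: t = ln(2.87)/0.029
Step 4: t = 1.054/0.029 = 36.35 min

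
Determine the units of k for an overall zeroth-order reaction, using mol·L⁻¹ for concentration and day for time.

mol·L⁻¹·day⁻¹

Step 1: For overall order n, rate = k × (concentration)^n.
Step 2: Rate has units mol·L⁻¹·day⁻¹; concentration term has units (mol·L⁻¹)^0.
Step 3: k = rate / (concentration)^n, so units of k = (mol·L⁻¹)^(1-0)·day⁻¹ = mol·L⁻¹·day⁻¹.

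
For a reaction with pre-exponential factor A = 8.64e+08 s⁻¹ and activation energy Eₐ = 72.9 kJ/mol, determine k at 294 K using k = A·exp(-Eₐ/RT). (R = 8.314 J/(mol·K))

9.64e-05 s⁻¹

Step 1: Use the Arrhenius equation: k = A × exp(-Eₐ/RT)
Step 2: Convert Eₐ to J/mol: 72.9 kJ/mol = 72900 J/mol
Step 3: Calculate the exponent: -Eₐ/(RT) = -72900/(8.314 × 294) = -29.82429
Step 4: k = 8.64e+08 × exp(-29.82429)
Step 5: k = 8.64e+08 × 1.11552e-13 = 9.6381e-05 s⁻¹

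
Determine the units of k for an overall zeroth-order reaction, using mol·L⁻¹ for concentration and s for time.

mol·L⁻¹·s⁻¹

Step 1: For overall order n, rate = k × (concentration)^n.
Step 2: Rate has units mol·L⁻¹·s⁻¹; concentration term has units (mol·L⁻¹)^0.
Step 3: k = rate / (concentration)^n, so units of k = (mol·L⁻¹)^(1-0)·s⁻¹ = mol·L⁻¹·s⁻¹.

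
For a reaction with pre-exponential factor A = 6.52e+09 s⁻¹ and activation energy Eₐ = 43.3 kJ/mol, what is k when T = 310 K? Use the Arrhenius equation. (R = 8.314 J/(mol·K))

3.30e+02 s⁻¹

Step 1: Use the Arrhenius equation: k = A × exp(-Eₐ/RT)
Step 2: Convert Eₐ to J/mol: 43.3 kJ/mol = 43300 J/mol
Step 3: Calculate the exponent: -Eₐ/(RT) = -43300/(8.314 × 310) = -16.80027
Step 4: k = 6.52e+09 × exp(-16.80027)
Step 5: k = 6.52e+09 × 5.05517e-08 = 3.2960e+02 s⁻¹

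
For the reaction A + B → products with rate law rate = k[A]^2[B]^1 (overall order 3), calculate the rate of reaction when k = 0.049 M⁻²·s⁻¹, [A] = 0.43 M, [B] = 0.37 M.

0.003352 M/s

Step 1: The rate law is rate = k[A]^2[B]^1, overall order = 2+1 = 3
Step 2: Substitute values: rate = 0.049 × (0.43)^2 × (0.37)^1
Step 3: rate = 0.049 × 0.1849 × 0.37 = 0.00335224 M/s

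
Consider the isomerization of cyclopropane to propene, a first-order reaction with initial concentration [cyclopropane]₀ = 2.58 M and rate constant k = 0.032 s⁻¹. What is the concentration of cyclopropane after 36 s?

0.8153 M

Step 1: For a first-order reaction: [cyclopropane] = [cyclopropane]₀ × e^(-kt)
Step 2: [cyclopropane] = 2.58 × e^(-0.032 × 36)
Step 3: [cyclopropane] = 2.58 × e^(-1.152)
Step 4: [cyclopropane] = 2.58 × 0.316004 = 0.8153 M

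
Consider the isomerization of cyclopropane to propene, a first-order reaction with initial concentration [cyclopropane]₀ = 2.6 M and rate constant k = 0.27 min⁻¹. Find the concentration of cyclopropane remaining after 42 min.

3.091e-05 M

Step 1: For a first-order reaction: [cyclopropane] = [cyclopropane]₀ × e^(-kt)
Step 2: [cyclopropane] = 2.6 × e^(-0.27 × 42)
Step 3: [cyclopropane] = 2.6 × e^(-11.34)
Step 4: [cyclopropane] = 2.6 × 1.18878e-05 = 3.091e-05 M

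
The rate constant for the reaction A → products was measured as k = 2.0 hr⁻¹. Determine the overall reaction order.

first order (1)

Step 1: The units of k for an nth-order reaction are (concentration)^(1-n)·(time)⁻¹.
Step 2: Here k has units hr⁻¹, so the concentration exponent is 0.
Step 3: 1 - n = 0 ⇒ n = 1. The reaction is first order.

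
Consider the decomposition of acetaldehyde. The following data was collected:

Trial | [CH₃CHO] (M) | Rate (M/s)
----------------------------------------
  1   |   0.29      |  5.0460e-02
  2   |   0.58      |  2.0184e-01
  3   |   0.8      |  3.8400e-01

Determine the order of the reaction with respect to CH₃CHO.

second order (2)

Step 1: Compare trials to find order n where rate₂/rate₁ = ([CH₃CHO]₂/[CH₃CHO]₁)^n
Step 2: rate₂/rate₁ = 2.0184e-01/5.0460e-02 = 4
Step 3: [CH₃CHO]₂/[CH₃CHO]₁ = 0.58/0.29 = 2
Step 4: n = ln(4)/ln(2) = 2.00 ≈ 2
Step 5: The reaction is second order in CH₃CHO.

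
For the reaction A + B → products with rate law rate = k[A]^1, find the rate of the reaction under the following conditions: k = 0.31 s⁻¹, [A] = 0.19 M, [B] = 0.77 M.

0.0589 M/s

Step 1: The rate law is rate = k[A]^1
Step 2: Note that the rate does not depend on [B] (zero order in B).
Step 3: rate = 0.31 × (0.19)^1 = 0.0589 M/s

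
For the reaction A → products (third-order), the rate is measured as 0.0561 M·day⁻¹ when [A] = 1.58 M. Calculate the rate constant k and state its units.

0.01422 M⁻²·day⁻¹

Step 1: rate = k[A]^3, so k = rate / [A]^3.
Step 2: k = 0.0561 / (1.58)^3 = 0.0561 / 3.944.
Step 3: k = 0.01422 M⁻²·day⁻¹.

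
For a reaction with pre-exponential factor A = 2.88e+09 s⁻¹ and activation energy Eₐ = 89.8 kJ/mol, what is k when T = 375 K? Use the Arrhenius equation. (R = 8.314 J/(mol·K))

8.92e-04 s⁻¹

Step 1: Use the Arrhenius equation: k = A × exp(-Eₐ/RT)
Step 2: Convert Eₐ to J/mol: 89.8 kJ/mol = 89800 J/mol
Step 3: Calculate the exponent: -Eₐ/(RT) = -89800/(8.314 × 375) = -28.80282
Step 4: k = 2.88e+09 × exp(-28.80282)
Step 5: k = 2.88e+09 × 3.09809e-13 = 8.9225e-04 s⁻¹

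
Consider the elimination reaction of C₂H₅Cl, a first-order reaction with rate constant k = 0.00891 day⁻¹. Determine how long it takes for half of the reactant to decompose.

77.79 day

Step 1: For a first-order reaction, t₁/₂ = ln(2)/k
Step 2: t₁/₂ = ln(2)/0.00891
Step 3: t₁/₂ = 0.6931/0.00891 = 77.79 day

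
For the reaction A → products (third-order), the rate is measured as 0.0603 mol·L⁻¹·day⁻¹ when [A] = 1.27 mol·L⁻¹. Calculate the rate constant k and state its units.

0.02944 (mol·L⁻¹)⁻²·day⁻¹

Step 1: rate = k[A]^3, so k = rate / [A]^3.
Step 2: k = 0.0603 / (1.27)^3 = 0.0603 / 2.048.
Step 3: k = 0.02944 (mol·L⁻¹)⁻²·day⁻¹.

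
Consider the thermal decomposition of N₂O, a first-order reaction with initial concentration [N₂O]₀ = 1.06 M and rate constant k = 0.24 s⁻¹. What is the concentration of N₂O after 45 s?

2.162e-05 M

Step 1: For a first-order reaction: [N₂O] = [N₂O]₀ × e^(-kt)
Step 2: [N₂O] = 1.06 × e^(-0.24 × 45)
Step 3: [N₂O] = 1.06 × e^(-10.8)
Step 4: [N₂O] = 1.06 × 2.03995e-05 = 2.162e-05 M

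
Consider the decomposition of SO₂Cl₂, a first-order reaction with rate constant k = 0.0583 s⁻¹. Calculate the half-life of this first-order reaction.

11.89 s

Step 1: For a first-order reaction, t₁/₂ = ln(2)/k
Step 2: t₁/₂ = ln(2)/0.0583
Step 3: t₁/₂ = 0.6931/0.0583 = 11.89 s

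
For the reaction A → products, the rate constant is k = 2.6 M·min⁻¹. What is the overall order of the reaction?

zeroth order (0)

Step 1: The units of k for an nth-order reaction are (concentration)^(1-n)·(time)⁻¹.
Step 2: Here k has units M·min⁻¹, so the concentration exponent is 1.
Step 3: 1 - n = 1 ⇒ n = 0. The reaction is zeroth order.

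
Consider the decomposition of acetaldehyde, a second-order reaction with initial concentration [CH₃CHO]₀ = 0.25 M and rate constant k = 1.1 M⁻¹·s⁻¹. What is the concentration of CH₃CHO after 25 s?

0.03175 M

Step 1: For a second-order reaction: 1/[CH₃CHO] = 1/[CH₃CHO]₀ + kt
Step 2: 1/[CH₃CHO] = 1/0.25 + 1.1 × 25
Step 3: 1/[CH₃CHO] = 4 + 27.5 = 31.5
Step 4: [CH₃CHO] = 1/31.5 = 0.03175 M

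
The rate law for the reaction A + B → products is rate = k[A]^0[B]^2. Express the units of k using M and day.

M⁻¹·day⁻¹

Step 1: Overall order = 0 + 2 = 2.
Step 2: rate has units M·day⁻¹; [A]^0[B]^2 has units M^2.
Step 3: k = rate/([A]^0[B]^2), so units of k = M^(1-2)·day⁻¹ = M⁻¹·day⁻¹.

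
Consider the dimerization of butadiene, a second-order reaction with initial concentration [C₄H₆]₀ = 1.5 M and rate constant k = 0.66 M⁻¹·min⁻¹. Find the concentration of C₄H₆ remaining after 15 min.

0.09464 M

Step 1: For a second-order reaction: 1/[C₄H₆] = 1/[C₄H₆]₀ + kt
Step 2: 1/[C₄H₆] = 1/1.5 + 0.66 × 15
Step 3: 1/[C₄H₆] = 0.6667 + 9.9 = 10.57
Step 4: [C₄H₆] = 1/10.57 = 0.09464 M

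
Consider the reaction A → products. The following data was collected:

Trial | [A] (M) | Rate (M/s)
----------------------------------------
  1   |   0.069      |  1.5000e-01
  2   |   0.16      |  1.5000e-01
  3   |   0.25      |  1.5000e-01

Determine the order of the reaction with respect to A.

zeroth order (0)

Step 1: Compare trials - when concentration changes, rate stays constant.
Step 2: rate₂/rate₁ = 1.5000e-01/1.5000e-01 = 1
Step 3: [A]₂/[A]₁ = 0.16/0.069 = 2.319
Step 4: Since rate ratio ≈ (conc ratio)^0, the reaction is zeroth order.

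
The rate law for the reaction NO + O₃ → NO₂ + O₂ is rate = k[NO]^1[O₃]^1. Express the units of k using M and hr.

M⁻¹·hr⁻¹

Step 1: Overall order = 1 + 1 = 2.
Step 2: rate has units M·hr⁻¹; [NO]^1[O₃]^1 has units M^2.
Step 3: k = rate/([NO]^1[O₃]^1), so units of k = M^(1-2)·hr⁻¹ = M⁻¹·hr⁻¹.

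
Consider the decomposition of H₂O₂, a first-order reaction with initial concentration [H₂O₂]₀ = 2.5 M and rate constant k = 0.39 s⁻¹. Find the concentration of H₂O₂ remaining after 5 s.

0.3557 M

Step 1: For a first-order reaction: [H₂O₂] = [H₂O₂]₀ × e^(-kt)
Step 2: [H₂O₂] = 2.5 × e^(-0.39 × 5)
Step 3: [H₂O₂] = 2.5 × e^(-1.95)
Step 4: [H₂O₂] = 2.5 × 0.142274 = 0.3557 M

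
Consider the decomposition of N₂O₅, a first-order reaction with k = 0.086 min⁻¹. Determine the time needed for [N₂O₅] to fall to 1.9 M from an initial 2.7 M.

4.086 min

Step 1: For first-order: t = ln([N₂O₅]₀/[N₂O₅])/k
Step 2: t = ln(2.7/1.9)/0.086
Step 3: t = ln(1.421)/0.086
Step 4: t = 0.3514/0.086 = 4.086 min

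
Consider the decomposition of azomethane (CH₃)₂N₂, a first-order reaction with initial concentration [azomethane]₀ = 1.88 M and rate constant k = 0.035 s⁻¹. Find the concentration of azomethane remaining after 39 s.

0.4801 M

Step 1: For a first-order reaction: [azomethane] = [azomethane]₀ × e^(-kt)
Step 2: [azomethane] = 1.88 × e^(-0.035 × 39)
Step 3: [azomethane] = 1.88 × e^(-1.365)
Step 4: [azomethane] = 1.88 × 0.255381 = 0.4801 M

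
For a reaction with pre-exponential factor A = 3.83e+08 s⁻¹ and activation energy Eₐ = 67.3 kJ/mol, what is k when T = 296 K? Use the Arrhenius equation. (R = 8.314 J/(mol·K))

5.09e-04 s⁻¹

Step 1: Use the Arrhenius equation: k = A × exp(-Eₐ/RT)
Step 2: Convert Eₐ to J/mol: 67.3 kJ/mol = 67300 J/mol
Step 3: Calculate the exponent: -Eₐ/(RT) = -67300/(8.314 × 296) = -27.34723
Step 4: k = 3.83e+08 × exp(-27.34723)
Step 5: k = 3.83e+08 × 1.32816e-12 = 5.0869e-04 s⁻¹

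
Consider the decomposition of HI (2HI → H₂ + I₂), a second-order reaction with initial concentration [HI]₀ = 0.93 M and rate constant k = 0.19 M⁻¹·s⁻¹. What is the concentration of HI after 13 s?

0.2821 M

Step 1: For a second-order reaction: 1/[HI] = 1/[HI]₀ + kt
Step 2: 1/[HI] = 1/0.93 + 0.19 × 13
Step 3: 1/[HI] = 1.075 + 2.47 = 3.545
Step 4: [HI] = 1/3.545 = 0.2821 M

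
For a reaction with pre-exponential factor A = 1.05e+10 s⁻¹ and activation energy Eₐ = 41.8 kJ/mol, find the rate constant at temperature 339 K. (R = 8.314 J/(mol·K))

3.80e+03 s⁻¹

Step 1: Use the Arrhenius equation: k = A × exp(-Eₐ/RT)
Step 2: Convert Eₐ to J/mol: 41.8 kJ/mol = 41800 J/mol
Step 3: Calculate the exponent: -Eₐ/(RT) = -41800/(8.314 × 339) = -14.83087
Step 4: k = 1.05e+10 × exp(-14.83087)
Step 5: k = 1.05e+10 × 3.62272e-07 = 3.8039e+03 s⁻¹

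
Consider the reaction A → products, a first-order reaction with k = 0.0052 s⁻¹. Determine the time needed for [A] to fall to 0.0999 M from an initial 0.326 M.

227.4 s

Step 1: For first-order: t = ln([A]₀/[A])/k
Step 2: t = ln(0.326/0.0999)/0.0052
Step 3: t = ln(3.263)/0.0052
Step 4: t = 1.183/0.0052 = 227.4 s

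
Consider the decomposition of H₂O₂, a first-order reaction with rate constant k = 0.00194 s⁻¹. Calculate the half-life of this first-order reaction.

357.3 s

Step 1: For a first-order reaction, t₁/₂ = ln(2)/k
Step 2: t₁/₂ = ln(2)/0.00194
Step 3: t₁/₂ = 0.6931/0.00194 = 357.3 s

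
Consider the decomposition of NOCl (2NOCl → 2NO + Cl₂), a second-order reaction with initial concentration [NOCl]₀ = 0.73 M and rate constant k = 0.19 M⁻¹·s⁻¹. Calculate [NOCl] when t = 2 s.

0.5715 M

Step 1: For a second-order reaction: 1/[NOCl] = 1/[NOCl]₀ + kt
Step 2: 1/[NOCl] = 1/0.73 + 0.19 × 2
Step 3: 1/[NOCl] = 1.37 + 0.38 = 1.75
Step 4: [NOCl] = 1/1.75 = 0.5715 M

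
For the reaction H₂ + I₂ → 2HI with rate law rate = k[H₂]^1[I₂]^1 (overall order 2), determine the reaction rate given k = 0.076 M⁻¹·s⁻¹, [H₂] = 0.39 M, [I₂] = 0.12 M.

0.003557 M/s

Step 1: The rate law is rate = k[H₂]^1[I₂]^1, overall order = 1+1 = 2
Step 2: Substitute values: rate = 0.076 × (0.39)^1 × (0.12)^1
Step 3: rate = 0.076 × 0.39 × 0.12 = 0.0035568 M/s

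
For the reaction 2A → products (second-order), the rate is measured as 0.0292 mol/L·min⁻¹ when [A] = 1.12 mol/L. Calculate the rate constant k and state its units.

0.02328 (mol/L)⁻¹·min⁻¹

Step 1: rate = k[A]^2, so k = rate / [A]^2.
Step 2: k = 0.0292 / (1.12)^2 = 0.0292 / 1.254.
Step 3: k = 0.02328 (mol/L)⁻¹·min⁻¹.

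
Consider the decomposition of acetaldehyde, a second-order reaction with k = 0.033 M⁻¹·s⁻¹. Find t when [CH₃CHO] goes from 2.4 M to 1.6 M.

6.313 s

Step 1: For second-order: t = (1/[CH₃CHO] - 1/[CH₃CHO]₀)/k
Step 2: t = (1/1.6 - 1/2.4)/0.033
Step 3: t = (0.625 - 0.4167)/0.033
Step 4: t = 0.2083/0.033 = 6.313 s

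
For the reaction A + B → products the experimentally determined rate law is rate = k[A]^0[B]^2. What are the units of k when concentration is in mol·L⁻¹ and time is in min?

(mol·L⁻¹)⁻¹·min⁻¹

Step 1: Overall order = 0 + 2 = 2.
Step 2: rate has units mol·L⁻¹·min⁻¹; [A]^0[B]^2 has units (mol·L⁻¹)^2.
Step 3: k = rate/([A]^0[B]^2), so units of k = (mol·L⁻¹)^(1-2)·min⁻¹ = (mol·L⁻¹)⁻¹·min⁻¹.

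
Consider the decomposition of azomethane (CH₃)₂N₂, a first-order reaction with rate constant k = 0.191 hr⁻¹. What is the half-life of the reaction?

3.629 hr

Step 1: For a first-order reaction, t₁/₂ = ln(2)/k
Step 2: t₁/₂ = ln(2)/0.191
Step 3: t₁/₂ = 0.6931/0.191 = 3.629 hr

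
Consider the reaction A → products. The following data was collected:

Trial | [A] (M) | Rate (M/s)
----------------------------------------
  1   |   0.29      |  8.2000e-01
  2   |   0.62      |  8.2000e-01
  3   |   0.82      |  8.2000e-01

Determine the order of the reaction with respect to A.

zeroth order (0)

Step 1: Compare trials - when concentration changes, rate stays constant.
Step 2: rate₂/rate₁ = 8.2000e-01/8.2000e-01 = 1
Step 3: [A]₂/[A]₁ = 0.62/0.29 = 2.138
Step 4: Since rate ratio ≈ (conc ratio)^0, the reaction is zeroth order.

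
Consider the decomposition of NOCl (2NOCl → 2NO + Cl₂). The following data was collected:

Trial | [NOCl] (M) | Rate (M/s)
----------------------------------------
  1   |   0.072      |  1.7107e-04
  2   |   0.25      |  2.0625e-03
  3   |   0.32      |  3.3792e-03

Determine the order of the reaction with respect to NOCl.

second order (2)

Step 1: Compare trials to find order n where rate₂/rate₁ = ([NOCl]₂/[NOCl]₁)^n
Step 2: rate₂/rate₁ = 2.0625e-03/1.7107e-04 = 12.06
Step 3: [NOCl]₂/[NOCl]₁ = 0.25/0.072 = 3.472
Step 4: n = ln(12.06)/ln(3.472) = 2.00 ≈ 2
Step 5: The reaction is second order in NOCl.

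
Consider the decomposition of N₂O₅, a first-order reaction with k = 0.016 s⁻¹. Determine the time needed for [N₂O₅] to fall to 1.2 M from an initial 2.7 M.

50.68 s

Step 1: For first-order: t = ln([N₂O₅]₀/[N₂O₅])/k
Step 2: t = ln(2.7/1.2)/0.016
Step 3: t = ln(2.25)/0.016
Step 4: t = 0.8109/0.016 = 50.68 s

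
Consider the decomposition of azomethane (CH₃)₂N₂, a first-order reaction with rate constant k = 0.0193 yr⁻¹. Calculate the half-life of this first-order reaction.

35.91 yr

Step 1: For a first-order reaction, t₁/₂ = ln(2)/k
Step 2: t₁/₂ = ln(2)/0.0193
Step 3: t₁/₂ = 0.6931/0.0193 = 35.91 yr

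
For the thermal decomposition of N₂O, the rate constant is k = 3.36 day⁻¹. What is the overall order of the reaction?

first order (1)

Step 1: The units of k for an nth-order reaction are (concentration)^(1-n)·(time)⁻¹.
Step 2: Here k has units day⁻¹, so the concentration exponent is 0.
Step 3: 1 - n = 0 ⇒ n = 1. The reaction is first order.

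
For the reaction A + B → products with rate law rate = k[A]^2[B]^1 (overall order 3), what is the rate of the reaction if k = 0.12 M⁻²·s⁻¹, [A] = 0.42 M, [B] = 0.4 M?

0.008467 M/s

Step 1: The rate law is rate = k[A]^2[B]^1, overall order = 2+1 = 3
Step 2: Substitute values: rate = 0.12 × (0.42)^2 × (0.4)^1
Step 3: rate = 0.12 × 0.1764 × 0.4 = 0.0084672 M/s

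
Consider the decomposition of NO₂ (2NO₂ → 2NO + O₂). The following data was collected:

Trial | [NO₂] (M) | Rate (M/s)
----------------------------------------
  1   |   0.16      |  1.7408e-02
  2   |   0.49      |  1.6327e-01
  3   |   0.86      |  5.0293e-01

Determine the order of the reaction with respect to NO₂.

second order (2)

Step 1: Compare trials to find order n where rate₂/rate₁ = ([NO₂]₂/[NO₂]₁)^n
Step 2: rate₂/rate₁ = 1.6327e-01/1.7408e-02 = 9.379
Step 3: [NO₂]₂/[NO₂]₁ = 0.49/0.16 = 3.062
Step 4: n = ln(9.379)/ln(3.062) = 2.00 ≈ 2
Step 5: The reaction is second order in NO₂.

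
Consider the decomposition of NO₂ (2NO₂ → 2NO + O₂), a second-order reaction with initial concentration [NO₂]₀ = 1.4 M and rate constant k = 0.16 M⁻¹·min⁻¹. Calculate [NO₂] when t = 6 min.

0.5973 M

Step 1: For a second-order reaction: 1/[NO₂] = 1/[NO₂]₀ + kt
Step 2: 1/[NO₂] = 1/1.4 + 0.16 × 6
Step 3: 1/[NO₂] = 0.7143 + 0.96 = 1.674
Step 4: [NO₂] = 1/1.674 = 0.5973 M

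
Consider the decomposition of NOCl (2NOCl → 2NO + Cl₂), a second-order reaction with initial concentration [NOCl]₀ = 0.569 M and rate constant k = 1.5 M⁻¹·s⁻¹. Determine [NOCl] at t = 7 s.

0.08158 M

Step 1: For a second-order reaction: 1/[NOCl] = 1/[NOCl]₀ + kt
Step 2: 1/[NOCl] = 1/0.569 + 1.5 × 7
Step 3: 1/[NOCl] = 1.757 + 10.5 = 12.26
Step 4: [NOCl] = 1/12.26 = 0.08158 M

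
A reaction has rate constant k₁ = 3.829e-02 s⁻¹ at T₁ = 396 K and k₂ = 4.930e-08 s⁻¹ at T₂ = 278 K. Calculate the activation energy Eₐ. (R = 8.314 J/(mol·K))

105.2 kJ/mol

Step 1: Use the two-temperature Arrhenius form: ln(k₂/k₁) = -Eₐ/R × (1/T₂ - 1/T₁)
Step 2: ln(k₂/k₁) = ln(4.930e-08/3.829e-02) = ln(1.28754e-06) = -13.5628
Step 3: 1/T₂ - 1/T₁ = 1/278 - 1/396 = 1.071870e-03 K⁻¹
Step 4: Eₐ = -R × ln(k₂/k₁) / (1/T₂ - 1/T₁) = -8.314 × -13.5628 / 1.071870e-03
Step 5: Eₐ = 1.0520e+05 J/mol = 105.2 kJ/mol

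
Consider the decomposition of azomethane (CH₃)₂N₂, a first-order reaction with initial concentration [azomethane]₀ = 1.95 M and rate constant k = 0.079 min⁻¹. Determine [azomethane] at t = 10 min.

0.885 M

Step 1: For a first-order reaction: [azomethane] = [azomethane]₀ × e^(-kt)
Step 2: [azomethane] = 1.95 × e^(-0.079 × 10)
Step 3: [azomethane] = 1.95 × e^(-0.79)
Step 4: [azomethane] = 1.95 × 0.453845 = 0.885 M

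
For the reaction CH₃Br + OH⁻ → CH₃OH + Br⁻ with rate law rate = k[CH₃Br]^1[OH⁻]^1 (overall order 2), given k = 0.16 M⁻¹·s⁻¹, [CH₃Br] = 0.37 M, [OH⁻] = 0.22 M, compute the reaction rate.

0.01302 M/s

Step 1: The rate law is rate = k[CH₃Br]^1[OH⁻]^1, overall order = 1+1 = 2
Step 2: Substitute values: rate = 0.16 × (0.37)^1 × (0.22)^1
Step 3: rate = 0.16 × 0.37 × 0.22 = 0.013024 M/s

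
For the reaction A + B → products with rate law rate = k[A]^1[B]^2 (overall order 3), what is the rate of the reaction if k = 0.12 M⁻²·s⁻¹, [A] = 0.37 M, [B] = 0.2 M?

0.001776 M/s

Step 1: The rate law is rate = k[A]^1[B]^2, overall order = 1+2 = 3
Step 2: Substitute values: rate = 0.12 × (0.37)^1 × (0.2)^2
Step 3: rate = 0.12 × 0.37 × 0.04 = 0.001776 M/s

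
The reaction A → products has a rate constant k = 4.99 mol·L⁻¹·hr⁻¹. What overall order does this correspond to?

zeroth order (0)

Step 1: The units of k for an nth-order reaction are (concentration)^(1-n)·(time)⁻¹.
Step 2: Here k has units mol·L⁻¹·hr⁻¹, so the concentration exponent is 1.
Step 3: 1 - n = 1 ⇒ n = 0. The reaction is zeroth order.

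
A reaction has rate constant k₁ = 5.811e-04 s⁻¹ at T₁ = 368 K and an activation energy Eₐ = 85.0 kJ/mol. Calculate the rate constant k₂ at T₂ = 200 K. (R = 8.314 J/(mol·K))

4.258e-14 s⁻¹

Step 1: Use the two-temperature Arrhenius form: ln(k₂/k₁) = -Eₐ/R × (1/T₂ - 1/T₁)
Step 2: Convert Eₐ to J/mol: 85.0 kJ/mol = 85000 J/mol
Step 3: 1/T₂ - 1/T₁ = 1/200 - 1/368 = 2.282609e-03 K⁻¹
Step 4: ln(k₂/k₁) = -85000/8.314 × 2.282609e-03 = -23.33675
Step 5: k₂ = k₁ × exp(-23.33675) = 5.811e-04 × 7.32788e-11 = 4.258e-14 s⁻¹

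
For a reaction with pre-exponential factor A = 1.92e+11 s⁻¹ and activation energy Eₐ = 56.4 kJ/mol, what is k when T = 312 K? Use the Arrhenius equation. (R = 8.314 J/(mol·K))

6.93e+01 s⁻¹

Step 1: Use the Arrhenius equation: k = A × exp(-Eₐ/RT)
Step 2: Convert Eₐ to J/mol: 56.4 kJ/mol = 56400 J/mol
Step 3: Calculate the exponent: -Eₐ/(RT) = -56400/(8.314 × 312) = -21.74275
Step 4: k = 1.92e+11 × exp(-21.74275)
Step 5: k = 1.92e+11 × 3.60781e-10 = 6.9270e+01 s⁻¹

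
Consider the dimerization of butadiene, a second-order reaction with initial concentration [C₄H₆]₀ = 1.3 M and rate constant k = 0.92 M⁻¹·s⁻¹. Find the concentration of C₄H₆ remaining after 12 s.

0.08468 M

Step 1: For a second-order reaction: 1/[C₄H₆] = 1/[C₄H₆]₀ + kt
Step 2: 1/[C₄H₆] = 1/1.3 + 0.92 × 12
Step 3: 1/[C₄H₆] = 0.7692 + 11.04 = 11.81
Step 4: [C₄H₆] = 1/11.81 = 0.08468 M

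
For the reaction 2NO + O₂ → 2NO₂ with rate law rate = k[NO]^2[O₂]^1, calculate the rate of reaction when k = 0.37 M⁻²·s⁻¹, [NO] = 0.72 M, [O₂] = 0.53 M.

0.1017 M/s

Step 1: The rate law is rate = k[NO]^2[O₂]^1
Step 2: Substitute: rate = 0.37 × (0.72)^2 × (0.53)^1
Step 3: rate = 0.37 × 0.5184 × 0.53 = 0.101658 M/s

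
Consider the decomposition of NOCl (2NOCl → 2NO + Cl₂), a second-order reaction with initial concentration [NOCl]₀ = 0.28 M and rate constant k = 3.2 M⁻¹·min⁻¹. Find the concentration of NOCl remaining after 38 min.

0.007989 M

Step 1: For a second-order reaction: 1/[NOCl] = 1/[NOCl]₀ + kt
Step 2: 1/[NOCl] = 1/0.28 + 3.2 × 38
Step 3: 1/[NOCl] = 3.571 + 121.6 = 125.2
Step 4: [NOCl] = 1/125.2 = 0.007989 M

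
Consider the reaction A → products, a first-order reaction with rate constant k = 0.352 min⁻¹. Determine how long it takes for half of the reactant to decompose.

1.969 min

Step 1: For a first-order reaction, t₁/₂ = ln(2)/k
Step 2: t₁/₂ = ln(2)/0.352
Step 3: t₁/₂ = 0.6931/0.352 = 1.969 min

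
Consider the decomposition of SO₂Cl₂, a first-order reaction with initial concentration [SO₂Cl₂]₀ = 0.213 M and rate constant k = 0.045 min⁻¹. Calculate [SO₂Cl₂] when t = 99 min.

0.002475 M

Step 1: For a first-order reaction: [SO₂Cl₂] = [SO₂Cl₂]₀ × e^(-kt)
Step 2: [SO₂Cl₂] = 0.213 × e^(-0.045 × 99)
Step 3: [SO₂Cl₂] = 0.213 × e^(-4.455)
Step 4: [SO₂Cl₂] = 0.213 × 0.0116203 = 0.002475 M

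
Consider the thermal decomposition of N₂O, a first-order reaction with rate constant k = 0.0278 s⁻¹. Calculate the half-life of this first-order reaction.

24.93 s

Step 1: For a first-order reaction, t₁/₂ = ln(2)/k
Step 2: t₁/₂ = ln(2)/0.0278
Step 3: t₁/₂ = 0.6931/0.0278 = 24.93 s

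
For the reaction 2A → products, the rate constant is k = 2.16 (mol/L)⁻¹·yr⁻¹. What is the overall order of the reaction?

second order (2)

Step 1: The units of k for an nth-order reaction are (concentration)^(1-n)·(time)⁻¹.
Step 2: Here k has units (mol/L)⁻¹·yr⁻¹, so the concentration exponent is -1.
Step 3: 1 - n = -1 ⇒ n = 2. The reaction is second order.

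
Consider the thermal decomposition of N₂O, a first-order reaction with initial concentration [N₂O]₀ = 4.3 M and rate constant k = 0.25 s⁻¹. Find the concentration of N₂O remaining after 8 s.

0.5819 M

Step 1: For a first-order reaction: [N₂O] = [N₂O]₀ × e^(-kt)
Step 2: [N₂O] = 4.3 × e^(-0.25 × 8)
Step 3: [N₂O] = 4.3 × e^(-2)
Step 4: [N₂O] = 4.3 × 0.135335 = 0.5819 M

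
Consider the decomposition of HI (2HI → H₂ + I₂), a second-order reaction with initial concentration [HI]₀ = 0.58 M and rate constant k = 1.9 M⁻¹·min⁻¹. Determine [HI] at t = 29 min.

0.0176 M

Step 1: For a second-order reaction: 1/[HI] = 1/[HI]₀ + kt
Step 2: 1/[HI] = 1/0.58 + 1.9 × 29
Step 3: 1/[HI] = 1.724 + 55.1 = 56.82
Step 4: [HI] = 1/56.82 = 0.0176 M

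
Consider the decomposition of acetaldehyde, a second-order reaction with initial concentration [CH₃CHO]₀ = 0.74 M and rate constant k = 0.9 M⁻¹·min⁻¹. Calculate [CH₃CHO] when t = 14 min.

0.07168 M

Step 1: For a second-order reaction: 1/[CH₃CHO] = 1/[CH₃CHO]₀ + kt
Step 2: 1/[CH₃CHO] = 1/0.74 + 0.9 × 14
Step 3: 1/[CH₃CHO] = 1.351 + 12.6 = 13.95
Step 4: [CH₃CHO] = 1/13.95 = 0.07168 M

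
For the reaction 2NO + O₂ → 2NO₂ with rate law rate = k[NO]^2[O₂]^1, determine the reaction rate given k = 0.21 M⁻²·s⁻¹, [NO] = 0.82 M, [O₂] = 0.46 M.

0.06495 M/s

Step 1: The rate law is rate = k[NO]^2[O₂]^1
Step 2: Substitute: rate = 0.21 × (0.82)^2 × (0.46)^1
Step 3: rate = 0.21 × 0.6724 × 0.46 = 0.0649538 M/s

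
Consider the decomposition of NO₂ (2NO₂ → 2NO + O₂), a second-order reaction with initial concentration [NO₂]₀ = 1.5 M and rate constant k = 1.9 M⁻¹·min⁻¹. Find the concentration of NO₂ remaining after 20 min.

0.02586 M

Step 1: For a second-order reaction: 1/[NO₂] = 1/[NO₂]₀ + kt
Step 2: 1/[NO₂] = 1/1.5 + 1.9 × 20
Step 3: 1/[NO₂] = 0.6667 + 38 = 38.67
Step 4: [NO₂] = 1/38.67 = 0.02586 M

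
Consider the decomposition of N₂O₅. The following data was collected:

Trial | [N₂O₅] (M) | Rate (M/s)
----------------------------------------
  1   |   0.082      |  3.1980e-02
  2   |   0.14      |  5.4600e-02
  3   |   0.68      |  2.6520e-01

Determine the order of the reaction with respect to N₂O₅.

first order (1)

Step 1: Compare trials to find order n where rate₂/rate₁ = ([N₂O₅]₂/[N₂O₅]₁)^n
Step 2: rate₂/rate₁ = 5.4600e-02/3.1980e-02 = 1.707
Step 3: [N₂O₅]₂/[N₂O₅]₁ = 0.14/0.082 = 1.707
Step 4: n = ln(1.707)/ln(1.707) = 1.00 ≈ 1
Step 5: The reaction is first order in N₂O₅.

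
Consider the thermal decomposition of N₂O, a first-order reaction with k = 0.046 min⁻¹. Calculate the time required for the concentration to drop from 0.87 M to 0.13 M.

41.33 min

Step 1: For first-order: t = ln([N₂O]₀/[N₂O])/k
Step 2: t = ln(0.87/0.13)/0.046
Step 3: t = ln(6.692)/0.046
Step 4: t = 1.901/0.046 = 41.33 min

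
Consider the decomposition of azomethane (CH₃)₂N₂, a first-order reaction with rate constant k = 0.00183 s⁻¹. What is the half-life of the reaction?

378.8 s

Step 1: For a first-order reaction, t₁/₂ = ln(2)/k
Step 2: t₁/₂ = ln(2)/0.00183
Step 3: t₁/₂ = 0.6931/0.00183 = 378.8 s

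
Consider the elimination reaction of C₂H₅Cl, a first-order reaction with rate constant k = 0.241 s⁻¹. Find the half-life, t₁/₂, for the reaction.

2.876 s

Step 1: For a first-order reaction, t₁/₂ = ln(2)/k
Step 2: t₁/₂ = ln(2)/0.241
Step 3: t₁/₂ = 0.6931/0.241 = 2.876 s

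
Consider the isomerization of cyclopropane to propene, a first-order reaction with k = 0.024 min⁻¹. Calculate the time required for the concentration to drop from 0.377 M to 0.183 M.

30.11 min

Step 1: For first-order: t = ln([cyclopropane]₀/[cyclopropane])/k
Step 2: t = ln(0.377/0.183)/0.024
Step 3: t = ln(2.06)/0.024
Step 4: t = 0.7228/0.024 = 30.11 min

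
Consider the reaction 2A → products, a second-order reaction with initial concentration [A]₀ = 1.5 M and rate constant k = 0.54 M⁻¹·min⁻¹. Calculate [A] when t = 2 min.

0.5725 M

Step 1: For a second-order reaction: 1/[A] = 1/[A]₀ + kt
Step 2: 1/[A] = 1/1.5 + 0.54 × 2
Step 3: 1/[A] = 0.6667 + 1.08 = 1.747
Step 4: [A] = 1/1.747 = 0.5725 M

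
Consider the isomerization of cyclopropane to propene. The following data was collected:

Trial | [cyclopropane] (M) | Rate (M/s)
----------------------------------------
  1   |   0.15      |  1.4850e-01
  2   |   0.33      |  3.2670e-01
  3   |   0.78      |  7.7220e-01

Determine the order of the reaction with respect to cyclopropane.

first order (1)

Step 1: Compare trials to find order n where rate₂/rate₁ = ([cyclopropane]₂/[cyclopropane]₁)^n
Step 2: rate₂/rate₁ = 3.2670e-01/1.4850e-01 = 2.2
Step 3: [cyclopropane]₂/[cyclopropane]₁ = 0.33/0.15 = 2.2
Step 4: n = ln(2.2)/ln(2.2) = 1.00 ≈ 1
Step 5: The reaction is first order in cyclopropane.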